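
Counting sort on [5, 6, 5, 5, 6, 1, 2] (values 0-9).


Input: [5, 6, 5, 5, 6, 1, 2]
Counts: [0, 1, 1, 0, 0, 3, 2, 0, 0, 0]

Sorted: [1, 2, 5, 5, 5, 6, 6]


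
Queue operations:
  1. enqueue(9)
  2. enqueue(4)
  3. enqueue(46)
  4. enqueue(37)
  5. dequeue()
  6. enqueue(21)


enqueue(9) -> [9]
enqueue(4) -> [9, 4]
enqueue(46) -> [9, 4, 46]
enqueue(37) -> [9, 4, 46, 37]
dequeue()->9, [4, 46, 37]
enqueue(21) -> [4, 46, 37, 21]

Final queue: [4, 46, 37, 21]


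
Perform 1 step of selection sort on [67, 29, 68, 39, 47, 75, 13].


Initial: [67, 29, 68, 39, 47, 75, 13]
Step 1: min=13 at 6
  Swap: [13, 29, 68, 39, 47, 75, 67]

After 1 step: [13, 29, 68, 39, 47, 75, 67]


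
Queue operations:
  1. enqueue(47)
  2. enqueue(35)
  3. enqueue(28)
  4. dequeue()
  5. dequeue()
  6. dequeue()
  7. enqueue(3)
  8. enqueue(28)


enqueue(47) -> [47]
enqueue(35) -> [47, 35]
enqueue(28) -> [47, 35, 28]
dequeue()->47, [35, 28]
dequeue()->35, [28]
dequeue()->28, []
enqueue(3) -> [3]
enqueue(28) -> [3, 28]

Final queue: [3, 28]


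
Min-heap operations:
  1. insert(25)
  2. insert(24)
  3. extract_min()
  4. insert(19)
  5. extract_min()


insert(25) -> [25]
insert(24) -> [24, 25]
extract_min()->24, [25]
insert(19) -> [19, 25]
extract_min()->19, [25]

Final heap: [25]


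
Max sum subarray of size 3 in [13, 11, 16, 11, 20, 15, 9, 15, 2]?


[0:3]: 40
[1:4]: 38
[2:5]: 47
[3:6]: 46
[4:7]: 44
[5:8]: 39
[6:9]: 26

Max: 47 at [2:5]


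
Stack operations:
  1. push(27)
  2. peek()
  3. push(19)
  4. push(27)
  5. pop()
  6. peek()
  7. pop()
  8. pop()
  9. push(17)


push(27) -> [27]
peek()->27
push(19) -> [27, 19]
push(27) -> [27, 19, 27]
pop()->27, [27, 19]
peek()->19
pop()->19, [27]
pop()->27, []
push(17) -> [17]

Final stack: [17]


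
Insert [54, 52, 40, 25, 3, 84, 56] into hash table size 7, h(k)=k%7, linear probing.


Insert 54: h=5 -> slot 5
Insert 52: h=3 -> slot 3
Insert 40: h=5, 1 probes -> slot 6
Insert 25: h=4 -> slot 4
Insert 3: h=3, 4 probes -> slot 0
Insert 84: h=0, 1 probes -> slot 1
Insert 56: h=0, 2 probes -> slot 2

Table: [3, 84, 56, 52, 25, 54, 40]


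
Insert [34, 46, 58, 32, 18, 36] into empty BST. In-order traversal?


Insert 34: root
Insert 46: R from 34
Insert 58: R from 34 -> R from 46
Insert 32: L from 34
Insert 18: L from 34 -> L from 32
Insert 36: R from 34 -> L from 46

In-order: [18, 32, 34, 36, 46, 58]


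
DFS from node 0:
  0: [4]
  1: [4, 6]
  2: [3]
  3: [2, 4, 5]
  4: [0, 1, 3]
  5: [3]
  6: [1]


Visit 0, push [4]
Visit 4, push [3, 1]
Visit 1, push [6]
Visit 6, push []
Visit 3, push [5, 2]
Visit 2, push []
Visit 5, push []

DFS order: [0, 4, 1, 6, 3, 2, 5]


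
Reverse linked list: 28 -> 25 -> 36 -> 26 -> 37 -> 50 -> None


Step 1: curr=28, set curr.next=prev(None) | reversed so far: 28
Step 2: curr=25, set curr.next=prev(28) | reversed so far: 25 -> 28
Step 3: curr=36, set curr.next=prev(25) | reversed so far: 36 -> 25 -> 28
Step 4: curr=26, set curr.next=prev(36) | reversed so far: 26 -> 36 -> 25 -> 28
Step 5: curr=37, set curr.next=prev(26) | reversed so far: 37 -> 26 -> 36 -> 25 -> 28
Step 6: curr=50, set curr.next=prev(37) | reversed so far: 50 -> 37 -> 26 -> 36 -> 25 -> 28

50 -> 37 -> 26 -> 36 -> 25 -> 28 -> None


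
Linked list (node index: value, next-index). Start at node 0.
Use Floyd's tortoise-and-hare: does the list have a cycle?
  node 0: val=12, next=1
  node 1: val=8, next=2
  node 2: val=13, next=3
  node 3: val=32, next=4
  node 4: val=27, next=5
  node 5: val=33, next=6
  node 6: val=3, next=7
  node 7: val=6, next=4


Floyd's tortoise (slow, +1) and hare (fast, +2):
  init: slow=0, fast=0
  step 1: slow=1, fast=2
  step 2: slow=2, fast=4
  step 3: slow=3, fast=6
  step 4: slow=4, fast=4
  slow == fast at node 4: cycle detected

Cycle: yes


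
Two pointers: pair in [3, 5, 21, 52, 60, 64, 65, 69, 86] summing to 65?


lo=0(3)+hi=8(86)=89
lo=0(3)+hi=7(69)=72
lo=0(3)+hi=6(65)=68
lo=0(3)+hi=5(64)=67
lo=0(3)+hi=4(60)=63
lo=1(5)+hi=4(60)=65

Yes: 5+60=65


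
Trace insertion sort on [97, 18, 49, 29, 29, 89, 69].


Initial: [97, 18, 49, 29, 29, 89, 69]
Insert 18: [18, 97, 49, 29, 29, 89, 69]
Insert 49: [18, 49, 97, 29, 29, 89, 69]
Insert 29: [18, 29, 49, 97, 29, 89, 69]
Insert 29: [18, 29, 29, 49, 97, 89, 69]
Insert 89: [18, 29, 29, 49, 89, 97, 69]
Insert 69: [18, 29, 29, 49, 69, 89, 97]

Sorted: [18, 29, 29, 49, 69, 89, 97]


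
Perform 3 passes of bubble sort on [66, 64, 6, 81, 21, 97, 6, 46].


Initial: [66, 64, 6, 81, 21, 97, 6, 46]
Pass 1: [64, 6, 66, 21, 81, 6, 46, 97] (5 swaps)
Pass 2: [6, 64, 21, 66, 6, 46, 81, 97] (4 swaps)
Pass 3: [6, 21, 64, 6, 46, 66, 81, 97] (3 swaps)

After 3 passes: [6, 21, 64, 6, 46, 66, 81, 97]


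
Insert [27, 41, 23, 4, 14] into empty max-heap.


Insert 27: [27]
Insert 41: [41, 27]
Insert 23: [41, 27, 23]
Insert 4: [41, 27, 23, 4]
Insert 14: [41, 27, 23, 4, 14]

Final heap: [41, 27, 23, 4, 14]


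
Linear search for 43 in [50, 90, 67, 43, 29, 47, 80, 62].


i=0: 50!=43
i=1: 90!=43
i=2: 67!=43
i=3: 43==43 found!

Found at 3, 4 comps


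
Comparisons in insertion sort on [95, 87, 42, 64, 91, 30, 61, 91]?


Algorithm: insertion sort
Input: [95, 87, 42, 64, 91, 30, 61, 91]
Sorted: [30, 42, 61, 64, 87, 91, 91, 95]

20


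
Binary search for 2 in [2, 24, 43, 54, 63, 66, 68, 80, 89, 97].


Step 1: lo=0, hi=9, mid=4, val=63
Step 2: lo=0, hi=3, mid=1, val=24
Step 3: lo=0, hi=0, mid=0, val=2

Found at index 0


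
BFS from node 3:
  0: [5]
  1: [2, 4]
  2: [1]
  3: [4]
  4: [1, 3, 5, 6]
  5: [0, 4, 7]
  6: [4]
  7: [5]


Visit 3, enqueue [4]
Visit 4, enqueue [1, 5, 6]
Visit 1, enqueue [2]
Visit 5, enqueue [0, 7]
Visit 6, enqueue []
Visit 2, enqueue []
Visit 0, enqueue []
Visit 7, enqueue []

BFS order: [3, 4, 1, 5, 6, 2, 0, 7]


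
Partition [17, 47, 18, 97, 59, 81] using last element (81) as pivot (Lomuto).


Pivot: 81
  17 <= 81: advance i (no swap)
  47 <= 81: advance i (no swap)
  18 <= 81: advance i (no swap)
  59 <= 81: swap -> [17, 47, 18, 59, 97, 81]
Place pivot at 4: [17, 47, 18, 59, 81, 97]

Partitioned: [17, 47, 18, 59, 81, 97]


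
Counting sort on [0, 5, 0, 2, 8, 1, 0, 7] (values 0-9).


Input: [0, 5, 0, 2, 8, 1, 0, 7]
Counts: [3, 1, 1, 0, 0, 1, 0, 1, 1, 0]

Sorted: [0, 0, 0, 1, 2, 5, 7, 8]


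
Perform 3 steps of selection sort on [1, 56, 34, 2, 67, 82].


Initial: [1, 56, 34, 2, 67, 82]
Step 1: min=1 at 0
  Swap: [1, 56, 34, 2, 67, 82]
Step 2: min=2 at 3
  Swap: [1, 2, 34, 56, 67, 82]
Step 3: min=34 at 2
  Swap: [1, 2, 34, 56, 67, 82]

After 3 steps: [1, 2, 34, 56, 67, 82]


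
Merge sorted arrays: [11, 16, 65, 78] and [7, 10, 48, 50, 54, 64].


Take 7 from B
Take 10 from B
Take 11 from A
Take 16 from A
Take 48 from B
Take 50 from B
Take 54 from B
Take 64 from B

Merged: [7, 10, 11, 16, 48, 50, 54, 64, 65, 78]


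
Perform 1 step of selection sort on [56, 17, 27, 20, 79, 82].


Initial: [56, 17, 27, 20, 79, 82]
Step 1: min=17 at 1
  Swap: [17, 56, 27, 20, 79, 82]

After 1 step: [17, 56, 27, 20, 79, 82]


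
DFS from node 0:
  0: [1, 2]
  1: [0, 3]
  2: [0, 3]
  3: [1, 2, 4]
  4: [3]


Visit 0, push [2, 1]
Visit 1, push [3]
Visit 3, push [4, 2]
Visit 2, push []
Visit 4, push []

DFS order: [0, 1, 3, 2, 4]


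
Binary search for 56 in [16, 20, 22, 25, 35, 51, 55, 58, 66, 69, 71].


Step 1: lo=0, hi=10, mid=5, val=51
Step 2: lo=6, hi=10, mid=8, val=66
Step 3: lo=6, hi=7, mid=6, val=55
Step 4: lo=7, hi=7, mid=7, val=58

Not found


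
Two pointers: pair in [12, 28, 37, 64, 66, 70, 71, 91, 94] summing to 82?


lo=0(12)+hi=8(94)=106
lo=0(12)+hi=7(91)=103
lo=0(12)+hi=6(71)=83
lo=0(12)+hi=5(70)=82

Yes: 12+70=82


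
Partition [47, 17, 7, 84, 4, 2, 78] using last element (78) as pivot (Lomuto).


Pivot: 78
  47 <= 78: advance i (no swap)
  17 <= 78: advance i (no swap)
  7 <= 78: advance i (no swap)
  4 <= 78: swap -> [47, 17, 7, 4, 84, 2, 78]
  2 <= 78: swap -> [47, 17, 7, 4, 2, 84, 78]
Place pivot at 5: [47, 17, 7, 4, 2, 78, 84]

Partitioned: [47, 17, 7, 4, 2, 78, 84]


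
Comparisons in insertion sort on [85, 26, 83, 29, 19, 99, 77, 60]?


Algorithm: insertion sort
Input: [85, 26, 83, 29, 19, 99, 77, 60]
Sorted: [19, 26, 29, 60, 77, 83, 85, 99]

20


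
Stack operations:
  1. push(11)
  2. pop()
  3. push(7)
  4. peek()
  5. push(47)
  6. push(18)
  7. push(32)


push(11) -> [11]
pop()->11, []
push(7) -> [7]
peek()->7
push(47) -> [7, 47]
push(18) -> [7, 47, 18]
push(32) -> [7, 47, 18, 32]

Final stack: [7, 47, 18, 32]


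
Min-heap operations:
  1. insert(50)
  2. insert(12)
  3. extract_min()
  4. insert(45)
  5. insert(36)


insert(50) -> [50]
insert(12) -> [12, 50]
extract_min()->12, [50]
insert(45) -> [45, 50]
insert(36) -> [36, 50, 45]

Final heap: [36, 50, 45]


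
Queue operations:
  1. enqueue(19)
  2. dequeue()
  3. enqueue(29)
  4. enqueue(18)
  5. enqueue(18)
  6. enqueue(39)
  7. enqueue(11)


enqueue(19) -> [19]
dequeue()->19, []
enqueue(29) -> [29]
enqueue(18) -> [29, 18]
enqueue(18) -> [29, 18, 18]
enqueue(39) -> [29, 18, 18, 39]
enqueue(11) -> [29, 18, 18, 39, 11]

Final queue: [29, 18, 18, 39, 11]


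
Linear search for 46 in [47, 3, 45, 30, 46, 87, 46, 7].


i=0: 47!=46
i=1: 3!=46
i=2: 45!=46
i=3: 30!=46
i=4: 46==46 found!

Found at 4, 5 comps


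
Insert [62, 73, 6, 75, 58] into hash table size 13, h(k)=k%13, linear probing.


Insert 62: h=10 -> slot 10
Insert 73: h=8 -> slot 8
Insert 6: h=6 -> slot 6
Insert 75: h=10, 1 probes -> slot 11
Insert 58: h=6, 1 probes -> slot 7

Table: [None, None, None, None, None, None, 6, 58, 73, None, 62, 75, None]


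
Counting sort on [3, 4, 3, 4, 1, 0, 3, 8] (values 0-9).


Input: [3, 4, 3, 4, 1, 0, 3, 8]
Counts: [1, 1, 0, 3, 2, 0, 0, 0, 1, 0]

Sorted: [0, 1, 3, 3, 3, 4, 4, 8]


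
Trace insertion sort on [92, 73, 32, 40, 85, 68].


Initial: [92, 73, 32, 40, 85, 68]
Insert 73: [73, 92, 32, 40, 85, 68]
Insert 32: [32, 73, 92, 40, 85, 68]
Insert 40: [32, 40, 73, 92, 85, 68]
Insert 85: [32, 40, 73, 85, 92, 68]
Insert 68: [32, 40, 68, 73, 85, 92]

Sorted: [32, 40, 68, 73, 85, 92]


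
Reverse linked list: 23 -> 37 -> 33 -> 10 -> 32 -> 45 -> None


Step 1: curr=23, set curr.next=prev(None) | reversed so far: 23
Step 2: curr=37, set curr.next=prev(23) | reversed so far: 37 -> 23
Step 3: curr=33, set curr.next=prev(37) | reversed so far: 33 -> 37 -> 23
Step 4: curr=10, set curr.next=prev(33) | reversed so far: 10 -> 33 -> 37 -> 23
Step 5: curr=32, set curr.next=prev(10) | reversed so far: 32 -> 10 -> 33 -> 37 -> 23
Step 6: curr=45, set curr.next=prev(32) | reversed so far: 45 -> 32 -> 10 -> 33 -> 37 -> 23

45 -> 32 -> 10 -> 33 -> 37 -> 23 -> None


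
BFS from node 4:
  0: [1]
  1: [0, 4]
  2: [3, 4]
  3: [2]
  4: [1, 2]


Visit 4, enqueue [1, 2]
Visit 1, enqueue [0]
Visit 2, enqueue [3]
Visit 0, enqueue []
Visit 3, enqueue []

BFS order: [4, 1, 2, 0, 3]


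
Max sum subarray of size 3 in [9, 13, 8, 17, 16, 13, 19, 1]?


[0:3]: 30
[1:4]: 38
[2:5]: 41
[3:6]: 46
[4:7]: 48
[5:8]: 33

Max: 48 at [4:7]


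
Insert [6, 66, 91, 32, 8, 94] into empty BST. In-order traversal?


Insert 6: root
Insert 66: R from 6
Insert 91: R from 6 -> R from 66
Insert 32: R from 6 -> L from 66
Insert 8: R from 6 -> L from 66 -> L from 32
Insert 94: R from 6 -> R from 66 -> R from 91

In-order: [6, 8, 32, 66, 91, 94]


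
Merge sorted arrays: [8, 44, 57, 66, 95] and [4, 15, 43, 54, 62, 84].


Take 4 from B
Take 8 from A
Take 15 from B
Take 43 from B
Take 44 from A
Take 54 from B
Take 57 from A
Take 62 from B
Take 66 from A
Take 84 from B

Merged: [4, 8, 15, 43, 44, 54, 57, 62, 66, 84, 95]


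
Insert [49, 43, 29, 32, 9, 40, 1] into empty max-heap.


Insert 49: [49]
Insert 43: [49, 43]
Insert 29: [49, 43, 29]
Insert 32: [49, 43, 29, 32]
Insert 9: [49, 43, 29, 32, 9]
Insert 40: [49, 43, 40, 32, 9, 29]
Insert 1: [49, 43, 40, 32, 9, 29, 1]

Final heap: [49, 43, 40, 32, 9, 29, 1]


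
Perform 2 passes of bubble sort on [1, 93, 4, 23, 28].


Initial: [1, 93, 4, 23, 28]
Pass 1: [1, 4, 23, 28, 93] (3 swaps)
Pass 2: [1, 4, 23, 28, 93] (0 swaps)

After 2 passes: [1, 4, 23, 28, 93]


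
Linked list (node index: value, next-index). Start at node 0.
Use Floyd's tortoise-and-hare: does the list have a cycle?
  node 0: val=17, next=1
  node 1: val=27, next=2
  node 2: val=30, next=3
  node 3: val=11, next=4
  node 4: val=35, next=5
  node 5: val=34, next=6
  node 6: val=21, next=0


Floyd's tortoise (slow, +1) and hare (fast, +2):
  init: slow=0, fast=0
  step 1: slow=1, fast=2
  step 2: slow=2, fast=4
  step 3: slow=3, fast=6
  step 4: slow=4, fast=1
  step 5: slow=5, fast=3
  step 6: slow=6, fast=5
  step 7: slow=0, fast=0
  slow == fast at node 0: cycle detected

Cycle: yes


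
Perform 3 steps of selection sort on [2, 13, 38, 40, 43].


Initial: [2, 13, 38, 40, 43]
Step 1: min=2 at 0
  Swap: [2, 13, 38, 40, 43]
Step 2: min=13 at 1
  Swap: [2, 13, 38, 40, 43]
Step 3: min=38 at 2
  Swap: [2, 13, 38, 40, 43]

After 3 steps: [2, 13, 38, 40, 43]


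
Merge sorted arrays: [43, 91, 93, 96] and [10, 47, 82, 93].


Take 10 from B
Take 43 from A
Take 47 from B
Take 82 from B
Take 91 from A
Take 93 from A
Take 93 from B

Merged: [10, 43, 47, 82, 91, 93, 93, 96]


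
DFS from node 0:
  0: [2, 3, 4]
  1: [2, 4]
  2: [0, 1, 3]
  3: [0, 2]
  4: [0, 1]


Visit 0, push [4, 3, 2]
Visit 2, push [3, 1]
Visit 1, push [4]
Visit 4, push []
Visit 3, push []

DFS order: [0, 2, 1, 4, 3]


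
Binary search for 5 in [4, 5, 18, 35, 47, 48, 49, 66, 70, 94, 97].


Step 1: lo=0, hi=10, mid=5, val=48
Step 2: lo=0, hi=4, mid=2, val=18
Step 3: lo=0, hi=1, mid=0, val=4
Step 4: lo=1, hi=1, mid=1, val=5

Found at index 1


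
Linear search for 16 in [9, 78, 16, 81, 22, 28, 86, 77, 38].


i=0: 9!=16
i=1: 78!=16
i=2: 16==16 found!

Found at 2, 3 comps


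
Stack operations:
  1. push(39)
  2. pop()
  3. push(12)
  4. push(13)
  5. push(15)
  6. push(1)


push(39) -> [39]
pop()->39, []
push(12) -> [12]
push(13) -> [12, 13]
push(15) -> [12, 13, 15]
push(1) -> [12, 13, 15, 1]

Final stack: [12, 13, 15, 1]


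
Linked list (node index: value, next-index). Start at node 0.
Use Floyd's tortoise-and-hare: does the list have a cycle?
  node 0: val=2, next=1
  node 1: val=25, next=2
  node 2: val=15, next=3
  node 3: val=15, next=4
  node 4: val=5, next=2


Floyd's tortoise (slow, +1) and hare (fast, +2):
  init: slow=0, fast=0
  step 1: slow=1, fast=2
  step 2: slow=2, fast=4
  step 3: slow=3, fast=3
  slow == fast at node 3: cycle detected

Cycle: yes


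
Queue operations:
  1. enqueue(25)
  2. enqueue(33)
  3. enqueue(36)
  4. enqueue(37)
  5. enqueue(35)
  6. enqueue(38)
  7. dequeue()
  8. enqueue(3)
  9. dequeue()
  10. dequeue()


enqueue(25) -> [25]
enqueue(33) -> [25, 33]
enqueue(36) -> [25, 33, 36]
enqueue(37) -> [25, 33, 36, 37]
enqueue(35) -> [25, 33, 36, 37, 35]
enqueue(38) -> [25, 33, 36, 37, 35, 38]
dequeue()->25, [33, 36, 37, 35, 38]
enqueue(3) -> [33, 36, 37, 35, 38, 3]
dequeue()->33, [36, 37, 35, 38, 3]
dequeue()->36, [37, 35, 38, 3]

Final queue: [37, 35, 38, 3]


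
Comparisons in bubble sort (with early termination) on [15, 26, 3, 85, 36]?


Algorithm: bubble sort (with early termination)
Input: [15, 26, 3, 85, 36]
Sorted: [3, 15, 26, 36, 85]

9


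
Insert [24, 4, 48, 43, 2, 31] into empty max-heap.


Insert 24: [24]
Insert 4: [24, 4]
Insert 48: [48, 4, 24]
Insert 43: [48, 43, 24, 4]
Insert 2: [48, 43, 24, 4, 2]
Insert 31: [48, 43, 31, 4, 2, 24]

Final heap: [48, 43, 31, 4, 2, 24]


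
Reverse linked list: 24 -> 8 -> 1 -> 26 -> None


Step 1: curr=24, set curr.next=prev(None) | reversed so far: 24
Step 2: curr=8, set curr.next=prev(24) | reversed so far: 8 -> 24
Step 3: curr=1, set curr.next=prev(8) | reversed so far: 1 -> 8 -> 24
Step 4: curr=26, set curr.next=prev(1) | reversed so far: 26 -> 1 -> 8 -> 24

26 -> 1 -> 8 -> 24 -> None


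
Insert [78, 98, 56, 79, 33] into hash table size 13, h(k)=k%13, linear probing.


Insert 78: h=0 -> slot 0
Insert 98: h=7 -> slot 7
Insert 56: h=4 -> slot 4
Insert 79: h=1 -> slot 1
Insert 33: h=7, 1 probes -> slot 8

Table: [78, 79, None, None, 56, None, None, 98, 33, None, None, None, None]


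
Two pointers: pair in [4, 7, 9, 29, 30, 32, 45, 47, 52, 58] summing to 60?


lo=0(4)+hi=9(58)=62
lo=0(4)+hi=8(52)=56
lo=1(7)+hi=8(52)=59
lo=2(9)+hi=8(52)=61
lo=2(9)+hi=7(47)=56
lo=3(29)+hi=7(47)=76
lo=3(29)+hi=6(45)=74
lo=3(29)+hi=5(32)=61
lo=3(29)+hi=4(30)=59

No pair found


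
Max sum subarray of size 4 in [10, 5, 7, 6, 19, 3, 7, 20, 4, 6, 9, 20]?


[0:4]: 28
[1:5]: 37
[2:6]: 35
[3:7]: 35
[4:8]: 49
[5:9]: 34
[6:10]: 37
[7:11]: 39
[8:12]: 39

Max: 49 at [4:8]


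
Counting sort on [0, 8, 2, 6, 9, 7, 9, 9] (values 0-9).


Input: [0, 8, 2, 6, 9, 7, 9, 9]
Counts: [1, 0, 1, 0, 0, 0, 1, 1, 1, 3]

Sorted: [0, 2, 6, 7, 8, 9, 9, 9]


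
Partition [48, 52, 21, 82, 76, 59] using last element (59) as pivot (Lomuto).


Pivot: 59
  48 <= 59: advance i (no swap)
  52 <= 59: advance i (no swap)
  21 <= 59: advance i (no swap)
Place pivot at 3: [48, 52, 21, 59, 76, 82]

Partitioned: [48, 52, 21, 59, 76, 82]


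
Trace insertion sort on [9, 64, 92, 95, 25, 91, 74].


Initial: [9, 64, 92, 95, 25, 91, 74]
Insert 64: [9, 64, 92, 95, 25, 91, 74]
Insert 92: [9, 64, 92, 95, 25, 91, 74]
Insert 95: [9, 64, 92, 95, 25, 91, 74]
Insert 25: [9, 25, 64, 92, 95, 91, 74]
Insert 91: [9, 25, 64, 91, 92, 95, 74]
Insert 74: [9, 25, 64, 74, 91, 92, 95]

Sorted: [9, 25, 64, 74, 91, 92, 95]


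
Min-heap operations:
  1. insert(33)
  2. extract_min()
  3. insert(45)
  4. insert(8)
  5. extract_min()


insert(33) -> [33]
extract_min()->33, []
insert(45) -> [45]
insert(8) -> [8, 45]
extract_min()->8, [45]

Final heap: [45]


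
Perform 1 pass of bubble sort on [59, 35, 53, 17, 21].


Initial: [59, 35, 53, 17, 21]
Pass 1: [35, 53, 17, 21, 59] (4 swaps)

After 1 pass: [35, 53, 17, 21, 59]


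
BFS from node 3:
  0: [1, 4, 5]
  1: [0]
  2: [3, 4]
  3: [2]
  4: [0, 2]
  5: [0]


Visit 3, enqueue [2]
Visit 2, enqueue [4]
Visit 4, enqueue [0]
Visit 0, enqueue [1, 5]
Visit 1, enqueue []
Visit 5, enqueue []

BFS order: [3, 2, 4, 0, 1, 5]


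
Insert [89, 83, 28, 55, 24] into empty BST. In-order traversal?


Insert 89: root
Insert 83: L from 89
Insert 28: L from 89 -> L from 83
Insert 55: L from 89 -> L from 83 -> R from 28
Insert 24: L from 89 -> L from 83 -> L from 28

In-order: [24, 28, 55, 83, 89]


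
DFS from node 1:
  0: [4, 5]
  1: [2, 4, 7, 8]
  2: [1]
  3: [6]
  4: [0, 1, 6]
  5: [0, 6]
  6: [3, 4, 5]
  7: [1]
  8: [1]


Visit 1, push [8, 7, 4, 2]
Visit 2, push []
Visit 4, push [6, 0]
Visit 0, push [5]
Visit 5, push [6]
Visit 6, push [3]
Visit 3, push []
Visit 7, push []
Visit 8, push []

DFS order: [1, 2, 4, 0, 5, 6, 3, 7, 8]


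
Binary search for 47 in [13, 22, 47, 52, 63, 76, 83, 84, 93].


Step 1: lo=0, hi=8, mid=4, val=63
Step 2: lo=0, hi=3, mid=1, val=22
Step 3: lo=2, hi=3, mid=2, val=47

Found at index 2


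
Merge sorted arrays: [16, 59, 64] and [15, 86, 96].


Take 15 from B
Take 16 from A
Take 59 from A
Take 64 from A

Merged: [15, 16, 59, 64, 86, 96]


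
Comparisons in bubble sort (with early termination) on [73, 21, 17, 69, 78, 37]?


Algorithm: bubble sort (with early termination)
Input: [73, 21, 17, 69, 78, 37]
Sorted: [17, 21, 37, 69, 73, 78]

14


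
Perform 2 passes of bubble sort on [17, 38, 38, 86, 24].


Initial: [17, 38, 38, 86, 24]
Pass 1: [17, 38, 38, 24, 86] (1 swaps)
Pass 2: [17, 38, 24, 38, 86] (1 swaps)

After 2 passes: [17, 38, 24, 38, 86]


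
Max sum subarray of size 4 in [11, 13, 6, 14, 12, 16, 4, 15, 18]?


[0:4]: 44
[1:5]: 45
[2:6]: 48
[3:7]: 46
[4:8]: 47
[5:9]: 53

Max: 53 at [5:9]


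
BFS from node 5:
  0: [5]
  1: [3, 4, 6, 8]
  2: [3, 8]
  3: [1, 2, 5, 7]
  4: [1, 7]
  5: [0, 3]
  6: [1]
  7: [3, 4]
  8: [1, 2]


Visit 5, enqueue [0, 3]
Visit 0, enqueue []
Visit 3, enqueue [1, 2, 7]
Visit 1, enqueue [4, 6, 8]
Visit 2, enqueue []
Visit 7, enqueue []
Visit 4, enqueue []
Visit 6, enqueue []
Visit 8, enqueue []

BFS order: [5, 0, 3, 1, 2, 7, 4, 6, 8]


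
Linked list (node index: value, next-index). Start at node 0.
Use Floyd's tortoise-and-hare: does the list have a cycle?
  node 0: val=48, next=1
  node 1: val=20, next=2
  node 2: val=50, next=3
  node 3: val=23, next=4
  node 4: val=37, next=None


Floyd's tortoise (slow, +1) and hare (fast, +2):
  init: slow=0, fast=0
  step 1: slow=1, fast=2
  step 2: slow=2, fast=4
  step 3: fast -> None, no cycle

Cycle: no


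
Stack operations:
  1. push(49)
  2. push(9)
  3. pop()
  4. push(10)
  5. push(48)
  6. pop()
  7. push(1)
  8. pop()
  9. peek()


push(49) -> [49]
push(9) -> [49, 9]
pop()->9, [49]
push(10) -> [49, 10]
push(48) -> [49, 10, 48]
pop()->48, [49, 10]
push(1) -> [49, 10, 1]
pop()->1, [49, 10]
peek()->10

Final stack: [49, 10]


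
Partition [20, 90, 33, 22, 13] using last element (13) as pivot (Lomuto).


Pivot: 13
Place pivot at 0: [13, 90, 33, 22, 20]

Partitioned: [13, 90, 33, 22, 20]


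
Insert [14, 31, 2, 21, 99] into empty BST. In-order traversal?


Insert 14: root
Insert 31: R from 14
Insert 2: L from 14
Insert 21: R from 14 -> L from 31
Insert 99: R from 14 -> R from 31

In-order: [2, 14, 21, 31, 99]


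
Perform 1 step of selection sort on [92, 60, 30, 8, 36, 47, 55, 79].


Initial: [92, 60, 30, 8, 36, 47, 55, 79]
Step 1: min=8 at 3
  Swap: [8, 60, 30, 92, 36, 47, 55, 79]

After 1 step: [8, 60, 30, 92, 36, 47, 55, 79]


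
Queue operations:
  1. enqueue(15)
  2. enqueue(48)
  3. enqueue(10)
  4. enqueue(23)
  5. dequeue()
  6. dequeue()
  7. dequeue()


enqueue(15) -> [15]
enqueue(48) -> [15, 48]
enqueue(10) -> [15, 48, 10]
enqueue(23) -> [15, 48, 10, 23]
dequeue()->15, [48, 10, 23]
dequeue()->48, [10, 23]
dequeue()->10, [23]

Final queue: [23]


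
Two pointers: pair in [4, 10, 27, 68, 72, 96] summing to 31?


lo=0(4)+hi=5(96)=100
lo=0(4)+hi=4(72)=76
lo=0(4)+hi=3(68)=72
lo=0(4)+hi=2(27)=31

Yes: 4+27=31


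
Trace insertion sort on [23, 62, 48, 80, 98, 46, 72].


Initial: [23, 62, 48, 80, 98, 46, 72]
Insert 62: [23, 62, 48, 80, 98, 46, 72]
Insert 48: [23, 48, 62, 80, 98, 46, 72]
Insert 80: [23, 48, 62, 80, 98, 46, 72]
Insert 98: [23, 48, 62, 80, 98, 46, 72]
Insert 46: [23, 46, 48, 62, 80, 98, 72]
Insert 72: [23, 46, 48, 62, 72, 80, 98]

Sorted: [23, 46, 48, 62, 72, 80, 98]


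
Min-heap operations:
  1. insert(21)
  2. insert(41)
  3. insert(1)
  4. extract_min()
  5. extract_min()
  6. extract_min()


insert(21) -> [21]
insert(41) -> [21, 41]
insert(1) -> [1, 41, 21]
extract_min()->1, [21, 41]
extract_min()->21, [41]
extract_min()->41, []

Final heap: []


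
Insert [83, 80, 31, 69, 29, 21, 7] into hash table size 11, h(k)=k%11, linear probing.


Insert 83: h=6 -> slot 6
Insert 80: h=3 -> slot 3
Insert 31: h=9 -> slot 9
Insert 69: h=3, 1 probes -> slot 4
Insert 29: h=7 -> slot 7
Insert 21: h=10 -> slot 10
Insert 7: h=7, 1 probes -> slot 8

Table: [None, None, None, 80, 69, None, 83, 29, 7, 31, 21]


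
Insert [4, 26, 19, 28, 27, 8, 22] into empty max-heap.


Insert 4: [4]
Insert 26: [26, 4]
Insert 19: [26, 4, 19]
Insert 28: [28, 26, 19, 4]
Insert 27: [28, 27, 19, 4, 26]
Insert 8: [28, 27, 19, 4, 26, 8]
Insert 22: [28, 27, 22, 4, 26, 8, 19]

Final heap: [28, 27, 22, 4, 26, 8, 19]


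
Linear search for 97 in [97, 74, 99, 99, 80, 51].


i=0: 97==97 found!

Found at 0, 1 comps


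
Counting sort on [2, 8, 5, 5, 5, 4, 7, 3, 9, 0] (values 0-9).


Input: [2, 8, 5, 5, 5, 4, 7, 3, 9, 0]
Counts: [1, 0, 1, 1, 1, 3, 0, 1, 1, 1]

Sorted: [0, 2, 3, 4, 5, 5, 5, 7, 8, 9]


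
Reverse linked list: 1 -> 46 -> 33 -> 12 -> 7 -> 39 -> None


Step 1: curr=1, set curr.next=prev(None) | reversed so far: 1
Step 2: curr=46, set curr.next=prev(1) | reversed so far: 46 -> 1
Step 3: curr=33, set curr.next=prev(46) | reversed so far: 33 -> 46 -> 1
Step 4: curr=12, set curr.next=prev(33) | reversed so far: 12 -> 33 -> 46 -> 1
Step 5: curr=7, set curr.next=prev(12) | reversed so far: 7 -> 12 -> 33 -> 46 -> 1
Step 6: curr=39, set curr.next=prev(7) | reversed so far: 39 -> 7 -> 12 -> 33 -> 46 -> 1

39 -> 7 -> 12 -> 33 -> 46 -> 1 -> None


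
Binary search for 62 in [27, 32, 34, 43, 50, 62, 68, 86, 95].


Step 1: lo=0, hi=8, mid=4, val=50
Step 2: lo=5, hi=8, mid=6, val=68
Step 3: lo=5, hi=5, mid=5, val=62

Found at index 5


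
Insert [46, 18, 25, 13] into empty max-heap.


Insert 46: [46]
Insert 18: [46, 18]
Insert 25: [46, 18, 25]
Insert 13: [46, 18, 25, 13]

Final heap: [46, 18, 25, 13]


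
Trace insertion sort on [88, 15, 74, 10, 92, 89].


Initial: [88, 15, 74, 10, 92, 89]
Insert 15: [15, 88, 74, 10, 92, 89]
Insert 74: [15, 74, 88, 10, 92, 89]
Insert 10: [10, 15, 74, 88, 92, 89]
Insert 92: [10, 15, 74, 88, 92, 89]
Insert 89: [10, 15, 74, 88, 89, 92]

Sorted: [10, 15, 74, 88, 89, 92]


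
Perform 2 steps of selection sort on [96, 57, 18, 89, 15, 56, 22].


Initial: [96, 57, 18, 89, 15, 56, 22]
Step 1: min=15 at 4
  Swap: [15, 57, 18, 89, 96, 56, 22]
Step 2: min=18 at 2
  Swap: [15, 18, 57, 89, 96, 56, 22]

After 2 steps: [15, 18, 57, 89, 96, 56, 22]


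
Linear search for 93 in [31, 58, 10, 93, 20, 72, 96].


i=0: 31!=93
i=1: 58!=93
i=2: 10!=93
i=3: 93==93 found!

Found at 3, 4 comps


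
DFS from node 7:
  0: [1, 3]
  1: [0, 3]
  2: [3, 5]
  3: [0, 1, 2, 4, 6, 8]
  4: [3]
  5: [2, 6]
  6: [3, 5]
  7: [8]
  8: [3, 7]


Visit 7, push [8]
Visit 8, push [3]
Visit 3, push [6, 4, 2, 1, 0]
Visit 0, push [1]
Visit 1, push []
Visit 2, push [5]
Visit 5, push [6]
Visit 6, push []
Visit 4, push []

DFS order: [7, 8, 3, 0, 1, 2, 5, 6, 4]


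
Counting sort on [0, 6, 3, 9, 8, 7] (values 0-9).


Input: [0, 6, 3, 9, 8, 7]
Counts: [1, 0, 0, 1, 0, 0, 1, 1, 1, 1]

Sorted: [0, 3, 6, 7, 8, 9]


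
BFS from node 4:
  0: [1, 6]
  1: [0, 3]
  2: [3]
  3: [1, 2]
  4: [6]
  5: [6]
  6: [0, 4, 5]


Visit 4, enqueue [6]
Visit 6, enqueue [0, 5]
Visit 0, enqueue [1]
Visit 5, enqueue []
Visit 1, enqueue [3]
Visit 3, enqueue [2]
Visit 2, enqueue []

BFS order: [4, 6, 0, 5, 1, 3, 2]


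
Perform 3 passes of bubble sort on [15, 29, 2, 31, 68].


Initial: [15, 29, 2, 31, 68]
Pass 1: [15, 2, 29, 31, 68] (1 swaps)
Pass 2: [2, 15, 29, 31, 68] (1 swaps)
Pass 3: [2, 15, 29, 31, 68] (0 swaps)

After 3 passes: [2, 15, 29, 31, 68]


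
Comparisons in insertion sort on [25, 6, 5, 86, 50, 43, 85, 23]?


Algorithm: insertion sort
Input: [25, 6, 5, 86, 50, 43, 85, 23]
Sorted: [5, 6, 23, 25, 43, 50, 85, 86]

17


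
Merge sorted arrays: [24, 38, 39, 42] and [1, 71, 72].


Take 1 from B
Take 24 from A
Take 38 from A
Take 39 from A
Take 42 from A

Merged: [1, 24, 38, 39, 42, 71, 72]


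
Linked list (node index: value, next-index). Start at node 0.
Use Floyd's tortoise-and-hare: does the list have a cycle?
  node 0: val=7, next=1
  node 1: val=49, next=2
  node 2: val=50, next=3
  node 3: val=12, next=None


Floyd's tortoise (slow, +1) and hare (fast, +2):
  init: slow=0, fast=0
  step 1: slow=1, fast=2
  step 2: fast 2->3->None, no cycle

Cycle: no


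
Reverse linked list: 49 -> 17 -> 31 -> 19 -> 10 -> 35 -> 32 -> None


Step 1: curr=49, set curr.next=prev(None) | reversed so far: 49
Step 2: curr=17, set curr.next=prev(49) | reversed so far: 17 -> 49
Step 3: curr=31, set curr.next=prev(17) | reversed so far: 31 -> 17 -> 49
Step 4: curr=19, set curr.next=prev(31) | reversed so far: 19 -> 31 -> 17 -> 49
Step 5: curr=10, set curr.next=prev(19) | reversed so far: 10 -> 19 -> 31 -> 17 -> 49
Step 6: curr=35, set curr.next=prev(10) | reversed so far: 35 -> 10 -> 19 -> 31 -> 17 -> 49
Step 7: curr=32, set curr.next=prev(35) | reversed so far: 32 -> 35 -> 10 -> 19 -> 31 -> 17 -> 49

32 -> 35 -> 10 -> 19 -> 31 -> 17 -> 49 -> None


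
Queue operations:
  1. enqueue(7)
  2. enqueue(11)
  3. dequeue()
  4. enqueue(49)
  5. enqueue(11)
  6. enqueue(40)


enqueue(7) -> [7]
enqueue(11) -> [7, 11]
dequeue()->7, [11]
enqueue(49) -> [11, 49]
enqueue(11) -> [11, 49, 11]
enqueue(40) -> [11, 49, 11, 40]

Final queue: [11, 49, 11, 40]


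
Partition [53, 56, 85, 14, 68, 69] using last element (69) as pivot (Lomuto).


Pivot: 69
  53 <= 69: advance i (no swap)
  56 <= 69: advance i (no swap)
  14 <= 69: swap -> [53, 56, 14, 85, 68, 69]
  68 <= 69: swap -> [53, 56, 14, 68, 85, 69]
Place pivot at 4: [53, 56, 14, 68, 69, 85]

Partitioned: [53, 56, 14, 68, 69, 85]


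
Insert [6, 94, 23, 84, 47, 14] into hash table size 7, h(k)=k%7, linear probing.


Insert 6: h=6 -> slot 6
Insert 94: h=3 -> slot 3
Insert 23: h=2 -> slot 2
Insert 84: h=0 -> slot 0
Insert 47: h=5 -> slot 5
Insert 14: h=0, 1 probes -> slot 1

Table: [84, 14, 23, 94, None, 47, 6]


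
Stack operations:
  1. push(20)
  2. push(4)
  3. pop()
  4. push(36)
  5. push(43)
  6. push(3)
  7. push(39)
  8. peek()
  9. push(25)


push(20) -> [20]
push(4) -> [20, 4]
pop()->4, [20]
push(36) -> [20, 36]
push(43) -> [20, 36, 43]
push(3) -> [20, 36, 43, 3]
push(39) -> [20, 36, 43, 3, 39]
peek()->39
push(25) -> [20, 36, 43, 3, 39, 25]

Final stack: [20, 36, 43, 3, 39, 25]


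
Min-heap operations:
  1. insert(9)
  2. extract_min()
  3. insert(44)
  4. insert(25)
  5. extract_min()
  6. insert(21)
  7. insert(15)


insert(9) -> [9]
extract_min()->9, []
insert(44) -> [44]
insert(25) -> [25, 44]
extract_min()->25, [44]
insert(21) -> [21, 44]
insert(15) -> [15, 44, 21]

Final heap: [15, 44, 21]


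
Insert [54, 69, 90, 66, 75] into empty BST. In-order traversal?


Insert 54: root
Insert 69: R from 54
Insert 90: R from 54 -> R from 69
Insert 66: R from 54 -> L from 69
Insert 75: R from 54 -> R from 69 -> L from 90

In-order: [54, 66, 69, 75, 90]


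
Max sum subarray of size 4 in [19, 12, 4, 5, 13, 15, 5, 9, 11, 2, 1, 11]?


[0:4]: 40
[1:5]: 34
[2:6]: 37
[3:7]: 38
[4:8]: 42
[5:9]: 40
[6:10]: 27
[7:11]: 23
[8:12]: 25

Max: 42 at [4:8]


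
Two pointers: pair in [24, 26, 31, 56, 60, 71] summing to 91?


lo=0(24)+hi=5(71)=95
lo=0(24)+hi=4(60)=84
lo=1(26)+hi=4(60)=86
lo=2(31)+hi=4(60)=91

Yes: 31+60=91


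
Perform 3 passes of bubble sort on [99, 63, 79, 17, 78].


Initial: [99, 63, 79, 17, 78]
Pass 1: [63, 79, 17, 78, 99] (4 swaps)
Pass 2: [63, 17, 78, 79, 99] (2 swaps)
Pass 3: [17, 63, 78, 79, 99] (1 swaps)

After 3 passes: [17, 63, 78, 79, 99]


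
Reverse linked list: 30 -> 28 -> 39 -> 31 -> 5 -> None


Step 1: curr=30, set curr.next=prev(None) | reversed so far: 30
Step 2: curr=28, set curr.next=prev(30) | reversed so far: 28 -> 30
Step 3: curr=39, set curr.next=prev(28) | reversed so far: 39 -> 28 -> 30
Step 4: curr=31, set curr.next=prev(39) | reversed so far: 31 -> 39 -> 28 -> 30
Step 5: curr=5, set curr.next=prev(31) | reversed so far: 5 -> 31 -> 39 -> 28 -> 30

5 -> 31 -> 39 -> 28 -> 30 -> None


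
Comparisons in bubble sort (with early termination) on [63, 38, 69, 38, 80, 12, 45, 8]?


Algorithm: bubble sort (with early termination)
Input: [63, 38, 69, 38, 80, 12, 45, 8]
Sorted: [8, 12, 38, 38, 45, 63, 69, 80]

28


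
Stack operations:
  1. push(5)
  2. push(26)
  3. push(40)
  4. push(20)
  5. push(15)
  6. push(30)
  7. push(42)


push(5) -> [5]
push(26) -> [5, 26]
push(40) -> [5, 26, 40]
push(20) -> [5, 26, 40, 20]
push(15) -> [5, 26, 40, 20, 15]
push(30) -> [5, 26, 40, 20, 15, 30]
push(42) -> [5, 26, 40, 20, 15, 30, 42]

Final stack: [5, 26, 40, 20, 15, 30, 42]


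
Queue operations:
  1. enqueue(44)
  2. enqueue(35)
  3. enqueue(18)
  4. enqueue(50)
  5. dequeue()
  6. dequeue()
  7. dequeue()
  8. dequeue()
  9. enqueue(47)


enqueue(44) -> [44]
enqueue(35) -> [44, 35]
enqueue(18) -> [44, 35, 18]
enqueue(50) -> [44, 35, 18, 50]
dequeue()->44, [35, 18, 50]
dequeue()->35, [18, 50]
dequeue()->18, [50]
dequeue()->50, []
enqueue(47) -> [47]

Final queue: [47]


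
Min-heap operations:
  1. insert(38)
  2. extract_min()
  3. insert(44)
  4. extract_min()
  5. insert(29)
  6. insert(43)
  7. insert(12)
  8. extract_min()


insert(38) -> [38]
extract_min()->38, []
insert(44) -> [44]
extract_min()->44, []
insert(29) -> [29]
insert(43) -> [29, 43]
insert(12) -> [12, 43, 29]
extract_min()->12, [29, 43]

Final heap: [29, 43]


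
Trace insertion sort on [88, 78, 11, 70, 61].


Initial: [88, 78, 11, 70, 61]
Insert 78: [78, 88, 11, 70, 61]
Insert 11: [11, 78, 88, 70, 61]
Insert 70: [11, 70, 78, 88, 61]
Insert 61: [11, 61, 70, 78, 88]

Sorted: [11, 61, 70, 78, 88]


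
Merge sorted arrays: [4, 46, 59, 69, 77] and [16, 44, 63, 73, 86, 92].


Take 4 from A
Take 16 from B
Take 44 from B
Take 46 from A
Take 59 from A
Take 63 from B
Take 69 from A
Take 73 from B
Take 77 from A

Merged: [4, 16, 44, 46, 59, 63, 69, 73, 77, 86, 92]


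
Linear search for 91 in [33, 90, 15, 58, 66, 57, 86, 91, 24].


i=0: 33!=91
i=1: 90!=91
i=2: 15!=91
i=3: 58!=91
i=4: 66!=91
i=5: 57!=91
i=6: 86!=91
i=7: 91==91 found!

Found at 7, 8 comps


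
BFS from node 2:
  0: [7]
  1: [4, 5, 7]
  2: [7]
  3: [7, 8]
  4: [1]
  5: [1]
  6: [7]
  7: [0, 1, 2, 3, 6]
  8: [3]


Visit 2, enqueue [7]
Visit 7, enqueue [0, 1, 3, 6]
Visit 0, enqueue []
Visit 1, enqueue [4, 5]
Visit 3, enqueue [8]
Visit 6, enqueue []
Visit 4, enqueue []
Visit 5, enqueue []
Visit 8, enqueue []

BFS order: [2, 7, 0, 1, 3, 6, 4, 5, 8]


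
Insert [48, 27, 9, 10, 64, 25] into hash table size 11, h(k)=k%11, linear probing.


Insert 48: h=4 -> slot 4
Insert 27: h=5 -> slot 5
Insert 9: h=9 -> slot 9
Insert 10: h=10 -> slot 10
Insert 64: h=9, 2 probes -> slot 0
Insert 25: h=3 -> slot 3

Table: [64, None, None, 25, 48, 27, None, None, None, 9, 10]


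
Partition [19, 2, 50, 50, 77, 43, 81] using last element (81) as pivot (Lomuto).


Pivot: 81
  19 <= 81: advance i (no swap)
  2 <= 81: advance i (no swap)
  50 <= 81: advance i (no swap)
  50 <= 81: advance i (no swap)
  77 <= 81: advance i (no swap)
  43 <= 81: advance i (no swap)
Place pivot at 6: [19, 2, 50, 50, 77, 43, 81]

Partitioned: [19, 2, 50, 50, 77, 43, 81]


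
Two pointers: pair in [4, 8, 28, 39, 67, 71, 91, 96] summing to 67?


lo=0(4)+hi=7(96)=100
lo=0(4)+hi=6(91)=95
lo=0(4)+hi=5(71)=75
lo=0(4)+hi=4(67)=71
lo=0(4)+hi=3(39)=43
lo=1(8)+hi=3(39)=47
lo=2(28)+hi=3(39)=67

Yes: 28+39=67


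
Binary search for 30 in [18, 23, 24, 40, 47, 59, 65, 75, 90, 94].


Step 1: lo=0, hi=9, mid=4, val=47
Step 2: lo=0, hi=3, mid=1, val=23
Step 3: lo=2, hi=3, mid=2, val=24
Step 4: lo=3, hi=3, mid=3, val=40

Not found


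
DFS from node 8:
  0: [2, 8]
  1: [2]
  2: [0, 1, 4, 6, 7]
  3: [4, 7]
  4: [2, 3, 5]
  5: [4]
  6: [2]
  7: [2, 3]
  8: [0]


Visit 8, push [0]
Visit 0, push [2]
Visit 2, push [7, 6, 4, 1]
Visit 1, push []
Visit 4, push [5, 3]
Visit 3, push [7]
Visit 7, push []
Visit 5, push []
Visit 6, push []

DFS order: [8, 0, 2, 1, 4, 3, 7, 5, 6]


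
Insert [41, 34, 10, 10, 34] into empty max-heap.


Insert 41: [41]
Insert 34: [41, 34]
Insert 10: [41, 34, 10]
Insert 10: [41, 34, 10, 10]
Insert 34: [41, 34, 10, 10, 34]

Final heap: [41, 34, 10, 10, 34]


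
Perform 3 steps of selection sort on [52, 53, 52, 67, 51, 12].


Initial: [52, 53, 52, 67, 51, 12]
Step 1: min=12 at 5
  Swap: [12, 53, 52, 67, 51, 52]
Step 2: min=51 at 4
  Swap: [12, 51, 52, 67, 53, 52]
Step 3: min=52 at 2
  Swap: [12, 51, 52, 67, 53, 52]

After 3 steps: [12, 51, 52, 67, 53, 52]


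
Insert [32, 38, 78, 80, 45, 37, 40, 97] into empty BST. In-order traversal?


Insert 32: root
Insert 38: R from 32
Insert 78: R from 32 -> R from 38
Insert 80: R from 32 -> R from 38 -> R from 78
Insert 45: R from 32 -> R from 38 -> L from 78
Insert 37: R from 32 -> L from 38
Insert 40: R from 32 -> R from 38 -> L from 78 -> L from 45
Insert 97: R from 32 -> R from 38 -> R from 78 -> R from 80

In-order: [32, 37, 38, 40, 45, 78, 80, 97]


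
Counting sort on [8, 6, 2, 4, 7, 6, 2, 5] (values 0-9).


Input: [8, 6, 2, 4, 7, 6, 2, 5]
Counts: [0, 0, 2, 0, 1, 1, 2, 1, 1, 0]

Sorted: [2, 2, 4, 5, 6, 6, 7, 8]


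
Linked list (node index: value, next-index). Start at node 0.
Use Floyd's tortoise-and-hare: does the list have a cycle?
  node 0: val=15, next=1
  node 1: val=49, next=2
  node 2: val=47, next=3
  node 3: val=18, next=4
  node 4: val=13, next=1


Floyd's tortoise (slow, +1) and hare (fast, +2):
  init: slow=0, fast=0
  step 1: slow=1, fast=2
  step 2: slow=2, fast=4
  step 3: slow=3, fast=2
  step 4: slow=4, fast=4
  slow == fast at node 4: cycle detected

Cycle: yes


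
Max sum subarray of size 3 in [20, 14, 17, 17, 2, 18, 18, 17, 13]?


[0:3]: 51
[1:4]: 48
[2:5]: 36
[3:6]: 37
[4:7]: 38
[5:8]: 53
[6:9]: 48

Max: 53 at [5:8]


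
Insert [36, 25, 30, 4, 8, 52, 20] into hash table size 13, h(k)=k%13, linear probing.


Insert 36: h=10 -> slot 10
Insert 25: h=12 -> slot 12
Insert 30: h=4 -> slot 4
Insert 4: h=4, 1 probes -> slot 5
Insert 8: h=8 -> slot 8
Insert 52: h=0 -> slot 0
Insert 20: h=7 -> slot 7

Table: [52, None, None, None, 30, 4, None, 20, 8, None, 36, None, 25]


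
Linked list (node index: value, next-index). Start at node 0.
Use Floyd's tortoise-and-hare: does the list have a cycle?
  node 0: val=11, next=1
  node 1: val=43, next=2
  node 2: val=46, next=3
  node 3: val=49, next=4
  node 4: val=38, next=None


Floyd's tortoise (slow, +1) and hare (fast, +2):
  init: slow=0, fast=0
  step 1: slow=1, fast=2
  step 2: slow=2, fast=4
  step 3: fast -> None, no cycle

Cycle: no


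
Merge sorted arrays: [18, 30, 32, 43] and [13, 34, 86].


Take 13 from B
Take 18 from A
Take 30 from A
Take 32 from A
Take 34 from B
Take 43 from A

Merged: [13, 18, 30, 32, 34, 43, 86]


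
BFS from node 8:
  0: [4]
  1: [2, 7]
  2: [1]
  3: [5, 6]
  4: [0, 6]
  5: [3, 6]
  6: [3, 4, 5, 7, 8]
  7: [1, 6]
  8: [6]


Visit 8, enqueue [6]
Visit 6, enqueue [3, 4, 5, 7]
Visit 3, enqueue []
Visit 4, enqueue [0]
Visit 5, enqueue []
Visit 7, enqueue [1]
Visit 0, enqueue []
Visit 1, enqueue [2]
Visit 2, enqueue []

BFS order: [8, 6, 3, 4, 5, 7, 0, 1, 2]


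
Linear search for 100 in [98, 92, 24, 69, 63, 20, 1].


i=0: 98!=100
i=1: 92!=100
i=2: 24!=100
i=3: 69!=100
i=4: 63!=100
i=5: 20!=100
i=6: 1!=100

Not found, 7 comps


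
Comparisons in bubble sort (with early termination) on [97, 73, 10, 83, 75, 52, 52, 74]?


Algorithm: bubble sort (with early termination)
Input: [97, 73, 10, 83, 75, 52, 52, 74]
Sorted: [10, 52, 52, 73, 74, 75, 83, 97]

25


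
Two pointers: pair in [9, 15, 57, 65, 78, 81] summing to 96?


lo=0(9)+hi=5(81)=90
lo=1(15)+hi=5(81)=96

Yes: 15+81=96


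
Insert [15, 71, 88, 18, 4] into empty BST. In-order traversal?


Insert 15: root
Insert 71: R from 15
Insert 88: R from 15 -> R from 71
Insert 18: R from 15 -> L from 71
Insert 4: L from 15

In-order: [4, 15, 18, 71, 88]


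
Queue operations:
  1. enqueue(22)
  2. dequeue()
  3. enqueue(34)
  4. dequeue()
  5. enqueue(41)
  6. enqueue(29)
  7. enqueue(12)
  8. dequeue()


enqueue(22) -> [22]
dequeue()->22, []
enqueue(34) -> [34]
dequeue()->34, []
enqueue(41) -> [41]
enqueue(29) -> [41, 29]
enqueue(12) -> [41, 29, 12]
dequeue()->41, [29, 12]

Final queue: [29, 12]


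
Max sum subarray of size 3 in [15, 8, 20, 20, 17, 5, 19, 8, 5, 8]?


[0:3]: 43
[1:4]: 48
[2:5]: 57
[3:6]: 42
[4:7]: 41
[5:8]: 32
[6:9]: 32
[7:10]: 21

Max: 57 at [2:5]


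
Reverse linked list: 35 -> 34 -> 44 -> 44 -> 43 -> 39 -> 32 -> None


Step 1: curr=35, set curr.next=prev(None) | reversed so far: 35
Step 2: curr=34, set curr.next=prev(35) | reversed so far: 34 -> 35
Step 3: curr=44, set curr.next=prev(34) | reversed so far: 44 -> 34 -> 35
Step 4: curr=44, set curr.next=prev(44) | reversed so far: 44 -> 44 -> 34 -> 35
Step 5: curr=43, set curr.next=prev(44) | reversed so far: 43 -> 44 -> 44 -> 34 -> 35
Step 6: curr=39, set curr.next=prev(43) | reversed so far: 39 -> 43 -> 44 -> 44 -> 34 -> 35
Step 7: curr=32, set curr.next=prev(39) | reversed so far: 32 -> 39 -> 43 -> 44 -> 44 -> 34 -> 35

32 -> 39 -> 43 -> 44 -> 44 -> 34 -> 35 -> None


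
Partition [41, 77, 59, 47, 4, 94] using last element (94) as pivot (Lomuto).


Pivot: 94
  41 <= 94: advance i (no swap)
  77 <= 94: advance i (no swap)
  59 <= 94: advance i (no swap)
  47 <= 94: advance i (no swap)
  4 <= 94: advance i (no swap)
Place pivot at 5: [41, 77, 59, 47, 4, 94]

Partitioned: [41, 77, 59, 47, 4, 94]
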